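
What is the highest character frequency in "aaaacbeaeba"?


Input: aaaacbeaeba
Character counts:
  'a': 6
  'b': 2
  'c': 1
  'e': 2
Maximum frequency: 6

6


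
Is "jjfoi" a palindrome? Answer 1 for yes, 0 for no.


Input: jjfoi
Reversed: iofjj
  Compare pos 0 ('j') with pos 4 ('i'): MISMATCH
  Compare pos 1 ('j') with pos 3 ('o'): MISMATCH
Result: not a palindrome

0


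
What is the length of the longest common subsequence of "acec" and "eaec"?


LCS of "acec" and "eaec"
DP table:
           e    a    e    c
      0    0    0    0    0
  a   0    0    1    1    1
  c   0    0    1    1    2
  e   0    1    1    2    2
  c   0    1    1    2    3
LCS length = dp[4][4] = 3

3


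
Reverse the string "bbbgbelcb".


Input: bbbgbelcb
Reading characters right to left:
  Position 8: 'b'
  Position 7: 'c'
  Position 6: 'l'
  Position 5: 'e'
  Position 4: 'b'
  Position 3: 'g'
  Position 2: 'b'
  Position 1: 'b'
  Position 0: 'b'
Reversed: bclebgbbb

bclebgbbb


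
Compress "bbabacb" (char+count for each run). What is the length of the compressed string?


Input: bbabacb
Runs:
  'b' x 2 => "b2"
  'a' x 1 => "a1"
  'b' x 1 => "b1"
  'a' x 1 => "a1"
  'c' x 1 => "c1"
  'b' x 1 => "b1"
Compressed: "b2a1b1a1c1b1"
Compressed length: 12

12


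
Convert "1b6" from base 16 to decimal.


Input: "1b6" in base 16
Positional expansion:
  Digit '1' (value 1) x 16^2 = 256
  Digit 'b' (value 11) x 16^1 = 176
  Digit '6' (value 6) x 16^0 = 6
Sum = 438

438


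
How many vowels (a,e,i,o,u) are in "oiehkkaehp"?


Input: oiehkkaehp
Checking each character:
  'o' at position 0: vowel (running total: 1)
  'i' at position 1: vowel (running total: 2)
  'e' at position 2: vowel (running total: 3)
  'h' at position 3: consonant
  'k' at position 4: consonant
  'k' at position 5: consonant
  'a' at position 6: vowel (running total: 4)
  'e' at position 7: vowel (running total: 5)
  'h' at position 8: consonant
  'p' at position 9: consonant
Total vowels: 5

5


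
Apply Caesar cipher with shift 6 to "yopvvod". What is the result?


Caesar cipher: shift "yopvvod" by 6
  'y' (pos 24) + 6 = pos 4 = 'e'
  'o' (pos 14) + 6 = pos 20 = 'u'
  'p' (pos 15) + 6 = pos 21 = 'v'
  'v' (pos 21) + 6 = pos 1 = 'b'
  'v' (pos 21) + 6 = pos 1 = 'b'
  'o' (pos 14) + 6 = pos 20 = 'u'
  'd' (pos 3) + 6 = pos 9 = 'j'
Result: euvbbuj

euvbbuj


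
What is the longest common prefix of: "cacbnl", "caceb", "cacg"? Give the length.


Words: cacbnl, caceb, cacg
  Position 0: all 'c' => match
  Position 1: all 'a' => match
  Position 2: all 'c' => match
  Position 3: ('b', 'e', 'g') => mismatch, stop
LCP = "cac" (length 3)

3


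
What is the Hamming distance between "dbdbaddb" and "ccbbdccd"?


Comparing "dbdbaddb" and "ccbbdccd" position by position:
  Position 0: 'd' vs 'c' => differ
  Position 1: 'b' vs 'c' => differ
  Position 2: 'd' vs 'b' => differ
  Position 3: 'b' vs 'b' => same
  Position 4: 'a' vs 'd' => differ
  Position 5: 'd' vs 'c' => differ
  Position 6: 'd' vs 'c' => differ
  Position 7: 'b' vs 'd' => differ
Total differences (Hamming distance): 7

7


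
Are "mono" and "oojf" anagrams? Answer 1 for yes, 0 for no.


Strings: "mono", "oojf"
Sorted first:  mnoo
Sorted second: fjoo
Differ at position 0: 'm' vs 'f' => not anagrams

0


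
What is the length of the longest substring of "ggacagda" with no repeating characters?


Input: "ggacagda"
Sliding window (track last position of each char):
  Position 0 ('g'): window [0,0] length 1 -- new best
  Position 1 ('g'): repeat (last at 0), move window start to 1
  Position 1 ('g'): window [1,1] length 1
  Position 2 ('a'): window [1,2] length 2 -- new best
  Position 3 ('c'): window [1,3] length 3 -- new best
  Position 4 ('a'): repeat (last at 2), move window start to 3
  Position 4 ('a'): window [3,4] length 2
  Position 5 ('g'): window [3,5] length 3
  Position 6 ('d'): window [3,6] length 4 -- new best
  Position 7 ('a'): repeat (last at 4), move window start to 5
  Position 7 ('a'): window [5,7] length 3
Longest substring with no repeats: "cagd" with length 4

4


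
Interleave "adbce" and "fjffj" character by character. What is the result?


Interleaving "adbce" and "fjffj":
  Position 0: 'a' from first, 'f' from second => "af"
  Position 1: 'd' from first, 'j' from second => "dj"
  Position 2: 'b' from first, 'f' from second => "bf"
  Position 3: 'c' from first, 'f' from second => "cf"
  Position 4: 'e' from first, 'j' from second => "ej"
Result: afdjbfcfej

afdjbfcfej


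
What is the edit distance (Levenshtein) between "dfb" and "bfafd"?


Computing edit distance: "dfb" -> "bfafd"
DP table:
           b    f    a    f    d
      0    1    2    3    4    5
  d   1    1    2    3    4    4
  f   2    2    1    2    3    4
  b   3    2    2    2    3    4
Edit distance = dp[3][5] = 4

4


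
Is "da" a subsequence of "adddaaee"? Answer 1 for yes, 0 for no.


Check if "da" is a subsequence of "adddaaee"
Greedy scan:
  Position 0 ('a'): no match needed
  Position 1 ('d'): matches sub[0] = 'd'
  Position 2 ('d'): no match needed
  Position 3 ('d'): no match needed
  Position 4 ('a'): matches sub[1] = 'a'
  Position 5 ('a'): no match needed
  Position 6 ('e'): no match needed
  Position 7 ('e'): no match needed
All 2 characters matched => is a subsequence

1


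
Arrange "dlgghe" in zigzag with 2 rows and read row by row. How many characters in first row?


Zigzag "dlgghe" into 2 rows:
Placing characters:
  'd' => row 0
  'l' => row 1
  'g' => row 0
  'g' => row 1
  'h' => row 0
  'e' => row 1
Rows:
  Row 0: "dgh"
  Row 1: "lge"
First row length: 3

3


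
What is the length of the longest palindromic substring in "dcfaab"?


Input: "dcfaab"
Checking substrings for palindromes:
  [3:5] "aa" (len 2) => palindrome
Longest palindromic substring: "aa" with length 2

2


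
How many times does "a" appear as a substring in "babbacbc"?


Searching for "a" in "babbacbc"
Scanning each position:
  Position 0: "b" => no
  Position 1: "a" => MATCH
  Position 2: "b" => no
  Position 3: "b" => no
  Position 4: "a" => MATCH
  Position 5: "c" => no
  Position 6: "b" => no
  Position 7: "c" => no
Total occurrences: 2

2


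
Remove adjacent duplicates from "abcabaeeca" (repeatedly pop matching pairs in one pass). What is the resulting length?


Input: abcabaeeca
Stack-based adjacent duplicate removal:
  Read 'a': push. Stack: a
  Read 'b': push. Stack: ab
  Read 'c': push. Stack: abc
  Read 'a': push. Stack: abca
  Read 'b': push. Stack: abcab
  Read 'a': push. Stack: abcaba
  Read 'e': push. Stack: abcabae
  Read 'e': matches stack top 'e' => pop. Stack: abcaba
  Read 'c': push. Stack: abcabac
  Read 'a': push. Stack: abcabaca
Final stack: "abcabaca" (length 8)

8


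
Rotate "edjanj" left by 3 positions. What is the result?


Input: "edjanj", rotate left by 3
First 3 characters: "edj"
Remaining characters: "anj"
Concatenate remaining + first: "anj" + "edj" = "anjedj"

anjedj


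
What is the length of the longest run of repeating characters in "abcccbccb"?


Input: "abcccbccb"
Scanning for longest run:
  Position 1 ('b'): new char, reset run to 1
  Position 2 ('c'): new char, reset run to 1
  Position 3 ('c'): continues run of 'c', length=2
  Position 4 ('c'): continues run of 'c', length=3
  Position 5 ('b'): new char, reset run to 1
  Position 6 ('c'): new char, reset run to 1
  Position 7 ('c'): continues run of 'c', length=2
  Position 8 ('b'): new char, reset run to 1
Longest run: 'c' with length 3

3


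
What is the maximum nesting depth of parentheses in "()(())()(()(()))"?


Input: "()(())()(()(()))"
Tracking depth:
  Position 0 '(': depth becomes 1
  Position 1 ')': depth becomes 0
  Position 2 '(': depth becomes 1
  Position 3 '(': depth becomes 2
  Position 4 ')': depth becomes 1
  Position 5 ')': depth becomes 0
  Position 6 '(': depth becomes 1
  Position 7 ')': depth becomes 0
  Position 8 '(': depth becomes 1
  Position 9 '(': depth becomes 2
  Position 10 ')': depth becomes 1
  Position 11 '(': depth becomes 2
  Position 12 '(': depth becomes 3
  Position 13 ')': depth becomes 2
  Position 14 ')': depth becomes 1
  Position 15 ')': depth becomes 0
Maximum depth reached: 3

3


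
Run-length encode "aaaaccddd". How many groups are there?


Input: aaaaccddd
Scanning for consecutive runs:
  Group 1: 'a' x 4 (positions 0-3)
  Group 2: 'c' x 2 (positions 4-5)
  Group 3: 'd' x 3 (positions 6-8)
Total groups: 3

3


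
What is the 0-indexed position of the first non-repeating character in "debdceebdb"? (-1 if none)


Input: debdceebdb
Character frequencies:
  'b': 3
  'c': 1
  'd': 3
  'e': 3
Scanning left to right for freq == 1:
  Position 0 ('d'): freq=3, skip
  Position 1 ('e'): freq=3, skip
  Position 2 ('b'): freq=3, skip
  Position 3 ('d'): freq=3, skip
  Position 4 ('c'): unique! => answer = 4

4


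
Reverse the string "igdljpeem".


Input: igdljpeem
Reading characters right to left:
  Position 8: 'm'
  Position 7: 'e'
  Position 6: 'e'
  Position 5: 'p'
  Position 4: 'j'
  Position 3: 'l'
  Position 2: 'd'
  Position 1: 'g'
  Position 0: 'i'
Reversed: meepjldgi

meepjldgi


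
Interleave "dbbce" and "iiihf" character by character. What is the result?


Interleaving "dbbce" and "iiihf":
  Position 0: 'd' from first, 'i' from second => "di"
  Position 1: 'b' from first, 'i' from second => "bi"
  Position 2: 'b' from first, 'i' from second => "bi"
  Position 3: 'c' from first, 'h' from second => "ch"
  Position 4: 'e' from first, 'f' from second => "ef"
Result: dibibichef

dibibichef


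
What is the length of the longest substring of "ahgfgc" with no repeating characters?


Input: "ahgfgc"
Sliding window (track last position of each char):
  Position 0 ('a'): window [0,0] length 1 -- new best
  Position 1 ('h'): window [0,1] length 2 -- new best
  Position 2 ('g'): window [0,2] length 3 -- new best
  Position 3 ('f'): window [0,3] length 4 -- new best
  Position 4 ('g'): repeat (last at 2), move window start to 3
  Position 4 ('g'): window [3,4] length 2
  Position 5 ('c'): window [3,5] length 3
Longest substring with no repeats: "ahgf" with length 4

4


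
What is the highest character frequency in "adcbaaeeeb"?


Input: adcbaaeeeb
Character counts:
  'a': 3
  'b': 2
  'c': 1
  'd': 1
  'e': 3
Maximum frequency: 3

3


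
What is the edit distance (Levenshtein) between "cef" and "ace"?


Computing edit distance: "cef" -> "ace"
DP table:
           a    c    e
      0    1    2    3
  c   1    1    1    2
  e   2    2    2    1
  f   3    3    3    2
Edit distance = dp[3][3] = 2

2


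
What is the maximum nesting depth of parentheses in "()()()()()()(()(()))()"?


Input: "()()()()()()(()(()))()"
Tracking depth:
  Position 0 '(': depth becomes 1
  Position 1 ')': depth becomes 0
  Position 2 '(': depth becomes 1
  Position 3 ')': depth becomes 0
  Position 4 '(': depth becomes 1
  Position 5 ')': depth becomes 0
  Position 6 '(': depth becomes 1
  Position 7 ')': depth becomes 0
  Position 8 '(': depth becomes 1
  Position 9 ')': depth becomes 0
  Position 10 '(': depth becomes 1
  Position 11 ')': depth becomes 0
  Position 12 '(': depth becomes 1
  Position 13 '(': depth becomes 2
  Position 14 ')': depth becomes 1
  Position 15 '(': depth becomes 2
  Position 16 '(': depth becomes 3
  Position 17 ')': depth becomes 2
  Position 18 ')': depth becomes 1
  Position 19 ')': depth becomes 0
  Position 20 '(': depth becomes 1
  Position 21 ')': depth becomes 0
Maximum depth reached: 3

3


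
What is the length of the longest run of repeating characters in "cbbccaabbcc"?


Input: "cbbccaabbcc"
Scanning for longest run:
  Position 1 ('b'): new char, reset run to 1
  Position 2 ('b'): continues run of 'b', length=2
  Position 3 ('c'): new char, reset run to 1
  Position 4 ('c'): continues run of 'c', length=2
  Position 5 ('a'): new char, reset run to 1
  Position 6 ('a'): continues run of 'a', length=2
  Position 7 ('b'): new char, reset run to 1
  Position 8 ('b'): continues run of 'b', length=2
  Position 9 ('c'): new char, reset run to 1
  Position 10 ('c'): continues run of 'c', length=2
Longest run: 'b' with length 2

2


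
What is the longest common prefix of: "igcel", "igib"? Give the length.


Words: igcel, igib
  Position 0: all 'i' => match
  Position 1: all 'g' => match
  Position 2: ('c', 'i') => mismatch, stop
LCP = "ig" (length 2)

2


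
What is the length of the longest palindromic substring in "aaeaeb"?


Input: "aaeaeb"
Checking substrings for palindromes:
  [1:4] "aea" (len 3) => palindrome
  [2:5] "eae" (len 3) => palindrome
  [0:2] "aa" (len 2) => palindrome
Longest palindromic substring: "aea" with length 3

3


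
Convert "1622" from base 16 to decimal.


Input: "1622" in base 16
Positional expansion:
  Digit '1' (value 1) x 16^3 = 4096
  Digit '6' (value 6) x 16^2 = 1536
  Digit '2' (value 2) x 16^1 = 32
  Digit '2' (value 2) x 16^0 = 2
Sum = 5666

5666


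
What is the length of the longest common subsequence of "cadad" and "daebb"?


LCS of "cadad" and "daebb"
DP table:
           d    a    e    b    b
      0    0    0    0    0    0
  c   0    0    0    0    0    0
  a   0    0    1    1    1    1
  d   0    1    1    1    1    1
  a   0    1    2    2    2    2
  d   0    1    2    2    2    2
LCS length = dp[5][5] = 2

2


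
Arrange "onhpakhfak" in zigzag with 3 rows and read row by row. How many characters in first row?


Zigzag "onhpakhfak" into 3 rows:
Placing characters:
  'o' => row 0
  'n' => row 1
  'h' => row 2
  'p' => row 1
  'a' => row 0
  'k' => row 1
  'h' => row 2
  'f' => row 1
  'a' => row 0
  'k' => row 1
Rows:
  Row 0: "oaa"
  Row 1: "npkfk"
  Row 2: "hh"
First row length: 3

3


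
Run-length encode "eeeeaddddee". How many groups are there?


Input: eeeeaddddee
Scanning for consecutive runs:
  Group 1: 'e' x 4 (positions 0-3)
  Group 2: 'a' x 1 (positions 4-4)
  Group 3: 'd' x 4 (positions 5-8)
  Group 4: 'e' x 2 (positions 9-10)
Total groups: 4

4


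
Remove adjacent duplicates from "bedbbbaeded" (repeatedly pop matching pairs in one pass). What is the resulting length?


Input: bedbbbaeded
Stack-based adjacent duplicate removal:
  Read 'b': push. Stack: b
  Read 'e': push. Stack: be
  Read 'd': push. Stack: bed
  Read 'b': push. Stack: bedb
  Read 'b': matches stack top 'b' => pop. Stack: bed
  Read 'b': push. Stack: bedb
  Read 'a': push. Stack: bedba
  Read 'e': push. Stack: bedbae
  Read 'd': push. Stack: bedbaed
  Read 'e': push. Stack: bedbaede
  Read 'd': push. Stack: bedbaeded
Final stack: "bedbaeded" (length 9)

9


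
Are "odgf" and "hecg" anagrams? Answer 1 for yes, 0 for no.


Strings: "odgf", "hecg"
Sorted first:  dfgo
Sorted second: cegh
Differ at position 0: 'd' vs 'c' => not anagrams

0


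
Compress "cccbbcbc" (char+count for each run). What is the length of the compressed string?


Input: cccbbcbc
Runs:
  'c' x 3 => "c3"
  'b' x 2 => "b2"
  'c' x 1 => "c1"
  'b' x 1 => "b1"
  'c' x 1 => "c1"
Compressed: "c3b2c1b1c1"
Compressed length: 10

10


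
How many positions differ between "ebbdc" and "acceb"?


Comparing "ebbdc" and "acceb" position by position:
  Position 0: 'e' vs 'a' => DIFFER
  Position 1: 'b' vs 'c' => DIFFER
  Position 2: 'b' vs 'c' => DIFFER
  Position 3: 'd' vs 'e' => DIFFER
  Position 4: 'c' vs 'b' => DIFFER
Positions that differ: 5

5


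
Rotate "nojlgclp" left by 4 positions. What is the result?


Input: "nojlgclp", rotate left by 4
First 4 characters: "nojl"
Remaining characters: "gclp"
Concatenate remaining + first: "gclp" + "nojl" = "gclpnojl"

gclpnojl


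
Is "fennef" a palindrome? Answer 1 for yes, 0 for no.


Input: fennef
Reversed: fennef
  Compare pos 0 ('f') with pos 5 ('f'): match
  Compare pos 1 ('e') with pos 4 ('e'): match
  Compare pos 2 ('n') with pos 3 ('n'): match
Result: palindrome

1


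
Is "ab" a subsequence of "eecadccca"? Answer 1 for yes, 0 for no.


Check if "ab" is a subsequence of "eecadccca"
Greedy scan:
  Position 0 ('e'): no match needed
  Position 1 ('e'): no match needed
  Position 2 ('c'): no match needed
  Position 3 ('a'): matches sub[0] = 'a'
  Position 4 ('d'): no match needed
  Position 5 ('c'): no match needed
  Position 6 ('c'): no match needed
  Position 7 ('c'): no match needed
  Position 8 ('a'): no match needed
Only matched 1/2 characters => not a subsequence

0


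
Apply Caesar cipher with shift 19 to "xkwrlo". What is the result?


Caesar cipher: shift "xkwrlo" by 19
  'x' (pos 23) + 19 = pos 16 = 'q'
  'k' (pos 10) + 19 = pos 3 = 'd'
  'w' (pos 22) + 19 = pos 15 = 'p'
  'r' (pos 17) + 19 = pos 10 = 'k'
  'l' (pos 11) + 19 = pos 4 = 'e'
  'o' (pos 14) + 19 = pos 7 = 'h'
Result: qdpkeh

qdpkeh


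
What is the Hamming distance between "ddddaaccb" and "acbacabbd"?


Comparing "ddddaaccb" and "acbacabbd" position by position:
  Position 0: 'd' vs 'a' => differ
  Position 1: 'd' vs 'c' => differ
  Position 2: 'd' vs 'b' => differ
  Position 3: 'd' vs 'a' => differ
  Position 4: 'a' vs 'c' => differ
  Position 5: 'a' vs 'a' => same
  Position 6: 'c' vs 'b' => differ
  Position 7: 'c' vs 'b' => differ
  Position 8: 'b' vs 'd' => differ
Total differences (Hamming distance): 8

8


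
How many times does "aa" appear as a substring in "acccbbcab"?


Searching for "aa" in "acccbbcab"
Scanning each position:
  Position 0: "ac" => no
  Position 1: "cc" => no
  Position 2: "cc" => no
  Position 3: "cb" => no
  Position 4: "bb" => no
  Position 5: "bc" => no
  Position 6: "ca" => no
  Position 7: "ab" => no
Total occurrences: 0

0


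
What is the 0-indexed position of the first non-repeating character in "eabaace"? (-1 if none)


Input: eabaace
Character frequencies:
  'a': 3
  'b': 1
  'c': 1
  'e': 2
Scanning left to right for freq == 1:
  Position 0 ('e'): freq=2, skip
  Position 1 ('a'): freq=3, skip
  Position 2 ('b'): unique! => answer = 2

2


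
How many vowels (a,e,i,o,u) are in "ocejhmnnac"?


Input: ocejhmnnac
Checking each character:
  'o' at position 0: vowel (running total: 1)
  'c' at position 1: consonant
  'e' at position 2: vowel (running total: 2)
  'j' at position 3: consonant
  'h' at position 4: consonant
  'm' at position 5: consonant
  'n' at position 6: consonant
  'n' at position 7: consonant
  'a' at position 8: vowel (running total: 3)
  'c' at position 9: consonant
Total vowels: 3

3


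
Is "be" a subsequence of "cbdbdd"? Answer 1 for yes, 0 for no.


Check if "be" is a subsequence of "cbdbdd"
Greedy scan:
  Position 0 ('c'): no match needed
  Position 1 ('b'): matches sub[0] = 'b'
  Position 2 ('d'): no match needed
  Position 3 ('b'): no match needed
  Position 4 ('d'): no match needed
  Position 5 ('d'): no match needed
Only matched 1/2 characters => not a subsequence

0


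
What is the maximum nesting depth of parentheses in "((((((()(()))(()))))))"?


Input: "((((((()(()))(()))))))"
Tracking depth:
  Position 0 '(': depth becomes 1
  Position 1 '(': depth becomes 2
  Position 2 '(': depth becomes 3
  Position 3 '(': depth becomes 4
  Position 4 '(': depth becomes 5
  Position 5 '(': depth becomes 6
  Position 6 '(': depth becomes 7
  Position 7 ')': depth becomes 6
  Position 8 '(': depth becomes 7
  Position 9 '(': depth becomes 8
  Position 10 ')': depth becomes 7
  Position 11 ')': depth becomes 6
  Position 12 ')': depth becomes 5
  Position 13 '(': depth becomes 6
  Position 14 '(': depth becomes 7
  Position 15 ')': depth becomes 6
  Position 16 ')': depth becomes 5
  Position 17 ')': depth becomes 4
  Position 18 ')': depth becomes 3
  Position 19 ')': depth becomes 2
  Position 20 ')': depth becomes 1
  Position 21 ')': depth becomes 0
Maximum depth reached: 8

8


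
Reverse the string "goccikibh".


Input: goccikibh
Reading characters right to left:
  Position 8: 'h'
  Position 7: 'b'
  Position 6: 'i'
  Position 5: 'k'
  Position 4: 'i'
  Position 3: 'c'
  Position 2: 'c'
  Position 1: 'o'
  Position 0: 'g'
Reversed: hbikiccog

hbikiccog


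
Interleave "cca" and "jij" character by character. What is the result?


Interleaving "cca" and "jij":
  Position 0: 'c' from first, 'j' from second => "cj"
  Position 1: 'c' from first, 'i' from second => "ci"
  Position 2: 'a' from first, 'j' from second => "aj"
Result: cjciaj

cjciaj


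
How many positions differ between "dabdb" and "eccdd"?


Comparing "dabdb" and "eccdd" position by position:
  Position 0: 'd' vs 'e' => DIFFER
  Position 1: 'a' vs 'c' => DIFFER
  Position 2: 'b' vs 'c' => DIFFER
  Position 3: 'd' vs 'd' => same
  Position 4: 'b' vs 'd' => DIFFER
Positions that differ: 4

4


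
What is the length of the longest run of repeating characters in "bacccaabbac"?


Input: "bacccaabbac"
Scanning for longest run:
  Position 1 ('a'): new char, reset run to 1
  Position 2 ('c'): new char, reset run to 1
  Position 3 ('c'): continues run of 'c', length=2
  Position 4 ('c'): continues run of 'c', length=3
  Position 5 ('a'): new char, reset run to 1
  Position 6 ('a'): continues run of 'a', length=2
  Position 7 ('b'): new char, reset run to 1
  Position 8 ('b'): continues run of 'b', length=2
  Position 9 ('a'): new char, reset run to 1
  Position 10 ('c'): new char, reset run to 1
Longest run: 'c' with length 3

3


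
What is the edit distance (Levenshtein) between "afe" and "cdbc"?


Computing edit distance: "afe" -> "cdbc"
DP table:
           c    d    b    c
      0    1    2    3    4
  a   1    1    2    3    4
  f   2    2    2    3    4
  e   3    3    3    3    4
Edit distance = dp[3][4] = 4

4


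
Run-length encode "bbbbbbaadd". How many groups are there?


Input: bbbbbbaadd
Scanning for consecutive runs:
  Group 1: 'b' x 6 (positions 0-5)
  Group 2: 'a' x 2 (positions 6-7)
  Group 3: 'd' x 2 (positions 8-9)
Total groups: 3

3


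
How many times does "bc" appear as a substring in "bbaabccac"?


Searching for "bc" in "bbaabccac"
Scanning each position:
  Position 0: "bb" => no
  Position 1: "ba" => no
  Position 2: "aa" => no
  Position 3: "ab" => no
  Position 4: "bc" => MATCH
  Position 5: "cc" => no
  Position 6: "ca" => no
  Position 7: "ac" => no
Total occurrences: 1

1


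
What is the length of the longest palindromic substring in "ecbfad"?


Input: "ecbfad"
Checking substrings for palindromes:
  No multi-char palindromic substrings found
Longest palindromic substring: "e" with length 1

1


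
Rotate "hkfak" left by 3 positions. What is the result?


Input: "hkfak", rotate left by 3
First 3 characters: "hkf"
Remaining characters: "ak"
Concatenate remaining + first: "ak" + "hkf" = "akhkf"

akhkf


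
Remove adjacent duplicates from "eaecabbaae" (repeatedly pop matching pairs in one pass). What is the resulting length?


Input: eaecabbaae
Stack-based adjacent duplicate removal:
  Read 'e': push. Stack: e
  Read 'a': push. Stack: ea
  Read 'e': push. Stack: eae
  Read 'c': push. Stack: eaec
  Read 'a': push. Stack: eaeca
  Read 'b': push. Stack: eaecab
  Read 'b': matches stack top 'b' => pop. Stack: eaeca
  Read 'a': matches stack top 'a' => pop. Stack: eaec
  Read 'a': push. Stack: eaeca
  Read 'e': push. Stack: eaecae
Final stack: "eaecae" (length 6)

6


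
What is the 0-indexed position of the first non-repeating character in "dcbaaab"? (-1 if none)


Input: dcbaaab
Character frequencies:
  'a': 3
  'b': 2
  'c': 1
  'd': 1
Scanning left to right for freq == 1:
  Position 0 ('d'): unique! => answer = 0

0


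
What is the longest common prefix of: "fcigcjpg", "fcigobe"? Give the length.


Words: fcigcjpg, fcigobe
  Position 0: all 'f' => match
  Position 1: all 'c' => match
  Position 2: all 'i' => match
  Position 3: all 'g' => match
  Position 4: ('c', 'o') => mismatch, stop
LCP = "fcig" (length 4)

4


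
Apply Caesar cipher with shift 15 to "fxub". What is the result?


Caesar cipher: shift "fxub" by 15
  'f' (pos 5) + 15 = pos 20 = 'u'
  'x' (pos 23) + 15 = pos 12 = 'm'
  'u' (pos 20) + 15 = pos 9 = 'j'
  'b' (pos 1) + 15 = pos 16 = 'q'
Result: umjq

umjq


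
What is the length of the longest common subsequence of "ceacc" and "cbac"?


LCS of "ceacc" and "cbac"
DP table:
           c    b    a    c
      0    0    0    0    0
  c   0    1    1    1    1
  e   0    1    1    1    1
  a   0    1    1    2    2
  c   0    1    1    2    3
  c   0    1    1    2    3
LCS length = dp[5][4] = 3

3


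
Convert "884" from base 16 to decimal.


Input: "884" in base 16
Positional expansion:
  Digit '8' (value 8) x 16^2 = 2048
  Digit '8' (value 8) x 16^1 = 128
  Digit '4' (value 4) x 16^0 = 4
Sum = 2180

2180


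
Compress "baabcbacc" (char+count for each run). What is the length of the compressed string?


Input: baabcbacc
Runs:
  'b' x 1 => "b1"
  'a' x 2 => "a2"
  'b' x 1 => "b1"
  'c' x 1 => "c1"
  'b' x 1 => "b1"
  'a' x 1 => "a1"
  'c' x 2 => "c2"
Compressed: "b1a2b1c1b1a1c2"
Compressed length: 14

14


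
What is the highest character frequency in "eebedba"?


Input: eebedba
Character counts:
  'a': 1
  'b': 2
  'd': 1
  'e': 3
Maximum frequency: 3

3


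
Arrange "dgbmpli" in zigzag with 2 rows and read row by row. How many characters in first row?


Zigzag "dgbmpli" into 2 rows:
Placing characters:
  'd' => row 0
  'g' => row 1
  'b' => row 0
  'm' => row 1
  'p' => row 0
  'l' => row 1
  'i' => row 0
Rows:
  Row 0: "dbpi"
  Row 1: "gml"
First row length: 4

4


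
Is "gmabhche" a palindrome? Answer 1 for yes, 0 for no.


Input: gmabhche
Reversed: ehchbamg
  Compare pos 0 ('g') with pos 7 ('e'): MISMATCH
  Compare pos 1 ('m') with pos 6 ('h'): MISMATCH
  Compare pos 2 ('a') with pos 5 ('c'): MISMATCH
  Compare pos 3 ('b') with pos 4 ('h'): MISMATCH
Result: not a palindrome

0


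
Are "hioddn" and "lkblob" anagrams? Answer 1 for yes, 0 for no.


Strings: "hioddn", "lkblob"
Sorted first:  ddhino
Sorted second: bbkllo
Differ at position 0: 'd' vs 'b' => not anagrams

0


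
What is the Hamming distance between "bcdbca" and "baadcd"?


Comparing "bcdbca" and "baadcd" position by position:
  Position 0: 'b' vs 'b' => same
  Position 1: 'c' vs 'a' => differ
  Position 2: 'd' vs 'a' => differ
  Position 3: 'b' vs 'd' => differ
  Position 4: 'c' vs 'c' => same
  Position 5: 'a' vs 'd' => differ
Total differences (Hamming distance): 4

4


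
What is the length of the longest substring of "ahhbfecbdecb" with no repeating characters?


Input: "ahhbfecbdecb"
Sliding window (track last position of each char):
  Position 0 ('a'): window [0,0] length 1 -- new best
  Position 1 ('h'): window [0,1] length 2 -- new best
  Position 2 ('h'): repeat (last at 1), move window start to 2
  Position 2 ('h'): window [2,2] length 1
  Position 3 ('b'): window [2,3] length 2
  Position 4 ('f'): window [2,4] length 3 -- new best
  Position 5 ('e'): window [2,5] length 4 -- new best
  Position 6 ('c'): window [2,6] length 5 -- new best
  Position 7 ('b'): repeat (last at 3), move window start to 4
  Position 7 ('b'): window [4,7] length 4
  Position 8 ('d'): window [4,8] length 5
  Position 9 ('e'): repeat (last at 5), move window start to 6
  Position 9 ('e'): window [6,9] length 4
  Position 10 ('c'): repeat (last at 6), move window start to 7
  Position 10 ('c'): window [7,10] length 4
  Position 11 ('b'): repeat (last at 7), move window start to 8
  Position 11 ('b'): window [8,11] length 4
Longest substring with no repeats: "hbfec" with length 5

5


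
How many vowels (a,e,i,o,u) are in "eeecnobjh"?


Input: eeecnobjh
Checking each character:
  'e' at position 0: vowel (running total: 1)
  'e' at position 1: vowel (running total: 2)
  'e' at position 2: vowel (running total: 3)
  'c' at position 3: consonant
  'n' at position 4: consonant
  'o' at position 5: vowel (running total: 4)
  'b' at position 6: consonant
  'j' at position 7: consonant
  'h' at position 8: consonant
Total vowels: 4

4


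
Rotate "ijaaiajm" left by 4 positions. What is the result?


Input: "ijaaiajm", rotate left by 4
First 4 characters: "ijaa"
Remaining characters: "iajm"
Concatenate remaining + first: "iajm" + "ijaa" = "iajmijaa"

iajmijaa


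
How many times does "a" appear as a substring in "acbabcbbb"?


Searching for "a" in "acbabcbbb"
Scanning each position:
  Position 0: "a" => MATCH
  Position 1: "c" => no
  Position 2: "b" => no
  Position 3: "a" => MATCH
  Position 4: "b" => no
  Position 5: "c" => no
  Position 6: "b" => no
  Position 7: "b" => no
  Position 8: "b" => no
Total occurrences: 2

2


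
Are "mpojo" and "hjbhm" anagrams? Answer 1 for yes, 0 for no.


Strings: "mpojo", "hjbhm"
Sorted first:  jmoop
Sorted second: bhhjm
Differ at position 0: 'j' vs 'b' => not anagrams

0


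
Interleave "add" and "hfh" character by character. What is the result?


Interleaving "add" and "hfh":
  Position 0: 'a' from first, 'h' from second => "ah"
  Position 1: 'd' from first, 'f' from second => "df"
  Position 2: 'd' from first, 'h' from second => "dh"
Result: ahdfdh

ahdfdh


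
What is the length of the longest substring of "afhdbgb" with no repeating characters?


Input: "afhdbgb"
Sliding window (track last position of each char):
  Position 0 ('a'): window [0,0] length 1 -- new best
  Position 1 ('f'): window [0,1] length 2 -- new best
  Position 2 ('h'): window [0,2] length 3 -- new best
  Position 3 ('d'): window [0,3] length 4 -- new best
  Position 4 ('b'): window [0,4] length 5 -- new best
  Position 5 ('g'): window [0,5] length 6 -- new best
  Position 6 ('b'): repeat (last at 4), move window start to 5
  Position 6 ('b'): window [5,6] length 2
Longest substring with no repeats: "afhdbg" with length 6

6


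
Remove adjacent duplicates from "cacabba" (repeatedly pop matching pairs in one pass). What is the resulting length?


Input: cacabba
Stack-based adjacent duplicate removal:
  Read 'c': push. Stack: c
  Read 'a': push. Stack: ca
  Read 'c': push. Stack: cac
  Read 'a': push. Stack: caca
  Read 'b': push. Stack: cacab
  Read 'b': matches stack top 'b' => pop. Stack: caca
  Read 'a': matches stack top 'a' => pop. Stack: cac
Final stack: "cac" (length 3)

3


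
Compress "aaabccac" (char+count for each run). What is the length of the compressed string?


Input: aaabccac
Runs:
  'a' x 3 => "a3"
  'b' x 1 => "b1"
  'c' x 2 => "c2"
  'a' x 1 => "a1"
  'c' x 1 => "c1"
Compressed: "a3b1c2a1c1"
Compressed length: 10

10


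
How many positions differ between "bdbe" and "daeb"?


Comparing "bdbe" and "daeb" position by position:
  Position 0: 'b' vs 'd' => DIFFER
  Position 1: 'd' vs 'a' => DIFFER
  Position 2: 'b' vs 'e' => DIFFER
  Position 3: 'e' vs 'b' => DIFFER
Positions that differ: 4

4


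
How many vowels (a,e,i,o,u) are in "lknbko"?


Input: lknbko
Checking each character:
  'l' at position 0: consonant
  'k' at position 1: consonant
  'n' at position 2: consonant
  'b' at position 3: consonant
  'k' at position 4: consonant
  'o' at position 5: vowel (running total: 1)
Total vowels: 1

1


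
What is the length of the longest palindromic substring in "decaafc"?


Input: "decaafc"
Checking substrings for palindromes:
  [3:5] "aa" (len 2) => palindrome
Longest palindromic substring: "aa" with length 2

2


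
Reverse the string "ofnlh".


Input: ofnlh
Reading characters right to left:
  Position 4: 'h'
  Position 3: 'l'
  Position 2: 'n'
  Position 1: 'f'
  Position 0: 'o'
Reversed: hlnfo

hlnfo


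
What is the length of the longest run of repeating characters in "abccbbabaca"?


Input: "abccbbabaca"
Scanning for longest run:
  Position 1 ('b'): new char, reset run to 1
  Position 2 ('c'): new char, reset run to 1
  Position 3 ('c'): continues run of 'c', length=2
  Position 4 ('b'): new char, reset run to 1
  Position 5 ('b'): continues run of 'b', length=2
  Position 6 ('a'): new char, reset run to 1
  Position 7 ('b'): new char, reset run to 1
  Position 8 ('a'): new char, reset run to 1
  Position 9 ('c'): new char, reset run to 1
  Position 10 ('a'): new char, reset run to 1
Longest run: 'c' with length 2

2


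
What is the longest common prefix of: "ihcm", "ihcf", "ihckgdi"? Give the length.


Words: ihcm, ihcf, ihckgdi
  Position 0: all 'i' => match
  Position 1: all 'h' => match
  Position 2: all 'c' => match
  Position 3: ('m', 'f', 'k') => mismatch, stop
LCP = "ihc" (length 3)

3


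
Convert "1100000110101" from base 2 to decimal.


Input: "1100000110101" in base 2
Positional expansion:
  Digit '1' (value 1) x 2^12 = 4096
  Digit '1' (value 1) x 2^11 = 2048
  Digit '0' (value 0) x 2^10 = 0
  Digit '0' (value 0) x 2^9 = 0
  Digit '0' (value 0) x 2^8 = 0
  Digit '0' (value 0) x 2^7 = 0
  Digit '0' (value 0) x 2^6 = 0
  Digit '1' (value 1) x 2^5 = 32
  Digit '1' (value 1) x 2^4 = 16
  Digit '0' (value 0) x 2^3 = 0
  Digit '1' (value 1) x 2^2 = 4
  Digit '0' (value 0) x 2^1 = 0
  Digit '1' (value 1) x 2^0 = 1
Sum = 6197

6197


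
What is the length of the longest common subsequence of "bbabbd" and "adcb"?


LCS of "bbabbd" and "adcb"
DP table:
           a    d    c    b
      0    0    0    0    0
  b   0    0    0    0    1
  b   0    0    0    0    1
  a   0    1    1    1    1
  b   0    1    1    1    2
  b   0    1    1    1    2
  d   0    1    2    2    2
LCS length = dp[6][4] = 2

2


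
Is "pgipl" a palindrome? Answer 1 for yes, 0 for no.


Input: pgipl
Reversed: lpigp
  Compare pos 0 ('p') with pos 4 ('l'): MISMATCH
  Compare pos 1 ('g') with pos 3 ('p'): MISMATCH
Result: not a palindrome

0


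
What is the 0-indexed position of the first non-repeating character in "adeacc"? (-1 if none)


Input: adeacc
Character frequencies:
  'a': 2
  'c': 2
  'd': 1
  'e': 1
Scanning left to right for freq == 1:
  Position 0 ('a'): freq=2, skip
  Position 1 ('d'): unique! => answer = 1

1


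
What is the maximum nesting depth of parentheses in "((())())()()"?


Input: "((())())()()"
Tracking depth:
  Position 0 '(': depth becomes 1
  Position 1 '(': depth becomes 2
  Position 2 '(': depth becomes 3
  Position 3 ')': depth becomes 2
  Position 4 ')': depth becomes 1
  Position 5 '(': depth becomes 2
  Position 6 ')': depth becomes 1
  Position 7 ')': depth becomes 0
  Position 8 '(': depth becomes 1
  Position 9 ')': depth becomes 0
  Position 10 '(': depth becomes 1
  Position 11 ')': depth becomes 0
Maximum depth reached: 3

3


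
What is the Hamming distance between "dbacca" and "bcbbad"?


Comparing "dbacca" and "bcbbad" position by position:
  Position 0: 'd' vs 'b' => differ
  Position 1: 'b' vs 'c' => differ
  Position 2: 'a' vs 'b' => differ
  Position 3: 'c' vs 'b' => differ
  Position 4: 'c' vs 'a' => differ
  Position 5: 'a' vs 'd' => differ
Total differences (Hamming distance): 6

6


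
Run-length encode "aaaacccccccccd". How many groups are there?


Input: aaaacccccccccd
Scanning for consecutive runs:
  Group 1: 'a' x 4 (positions 0-3)
  Group 2: 'c' x 9 (positions 4-12)
  Group 3: 'd' x 1 (positions 13-13)
Total groups: 3

3


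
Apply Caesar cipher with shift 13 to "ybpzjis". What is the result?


Caesar cipher: shift "ybpzjis" by 13
  'y' (pos 24) + 13 = pos 11 = 'l'
  'b' (pos 1) + 13 = pos 14 = 'o'
  'p' (pos 15) + 13 = pos 2 = 'c'
  'z' (pos 25) + 13 = pos 12 = 'm'
  'j' (pos 9) + 13 = pos 22 = 'w'
  'i' (pos 8) + 13 = pos 21 = 'v'
  's' (pos 18) + 13 = pos 5 = 'f'
Result: locmwvf

locmwvf


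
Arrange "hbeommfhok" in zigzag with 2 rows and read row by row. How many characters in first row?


Zigzag "hbeommfhok" into 2 rows:
Placing characters:
  'h' => row 0
  'b' => row 1
  'e' => row 0
  'o' => row 1
  'm' => row 0
  'm' => row 1
  'f' => row 0
  'h' => row 1
  'o' => row 0
  'k' => row 1
Rows:
  Row 0: "hemfo"
  Row 1: "bomhk"
First row length: 5

5


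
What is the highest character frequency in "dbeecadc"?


Input: dbeecadc
Character counts:
  'a': 1
  'b': 1
  'c': 2
  'd': 2
  'e': 2
Maximum frequency: 2

2


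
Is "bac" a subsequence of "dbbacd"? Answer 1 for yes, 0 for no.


Check if "bac" is a subsequence of "dbbacd"
Greedy scan:
  Position 0 ('d'): no match needed
  Position 1 ('b'): matches sub[0] = 'b'
  Position 2 ('b'): no match needed
  Position 3 ('a'): matches sub[1] = 'a'
  Position 4 ('c'): matches sub[2] = 'c'
  Position 5 ('d'): no match needed
All 3 characters matched => is a subsequence

1


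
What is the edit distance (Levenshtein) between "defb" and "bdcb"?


Computing edit distance: "defb" -> "bdcb"
DP table:
           b    d    c    b
      0    1    2    3    4
  d   1    1    1    2    3
  e   2    2    2    2    3
  f   3    3    3    3    3
  b   4    3    4    4    3
Edit distance = dp[4][4] = 3

3


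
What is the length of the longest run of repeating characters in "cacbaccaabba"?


Input: "cacbaccaabba"
Scanning for longest run:
  Position 1 ('a'): new char, reset run to 1
  Position 2 ('c'): new char, reset run to 1
  Position 3 ('b'): new char, reset run to 1
  Position 4 ('a'): new char, reset run to 1
  Position 5 ('c'): new char, reset run to 1
  Position 6 ('c'): continues run of 'c', length=2
  Position 7 ('a'): new char, reset run to 1
  Position 8 ('a'): continues run of 'a', length=2
  Position 9 ('b'): new char, reset run to 1
  Position 10 ('b'): continues run of 'b', length=2
  Position 11 ('a'): new char, reset run to 1
Longest run: 'c' with length 2

2


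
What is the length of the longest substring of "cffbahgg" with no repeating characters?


Input: "cffbahgg"
Sliding window (track last position of each char):
  Position 0 ('c'): window [0,0] length 1 -- new best
  Position 1 ('f'): window [0,1] length 2 -- new best
  Position 2 ('f'): repeat (last at 1), move window start to 2
  Position 2 ('f'): window [2,2] length 1
  Position 3 ('b'): window [2,3] length 2
  Position 4 ('a'): window [2,4] length 3 -- new best
  Position 5 ('h'): window [2,5] length 4 -- new best
  Position 6 ('g'): window [2,6] length 5 -- new best
  Position 7 ('g'): repeat (last at 6), move window start to 7
  Position 7 ('g'): window [7,7] length 1
Longest substring with no repeats: "fbahg" with length 5

5


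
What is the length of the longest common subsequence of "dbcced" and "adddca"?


LCS of "dbcced" and "adddca"
DP table:
           a    d    d    d    c    a
      0    0    0    0    0    0    0
  d   0    0    1    1    1    1    1
  b   0    0    1    1    1    1    1
  c   0    0    1    1    1    2    2
  c   0    0    1    1    1    2    2
  e   0    0    1    1    1    2    2
  d   0    0    1    2    2    2    2
LCS length = dp[6][6] = 2

2


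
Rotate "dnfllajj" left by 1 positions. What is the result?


Input: "dnfllajj", rotate left by 1
First 1 characters: "d"
Remaining characters: "nfllajj"
Concatenate remaining + first: "nfllajj" + "d" = "nfllajjd"

nfllajjd


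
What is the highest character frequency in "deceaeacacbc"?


Input: deceaeacacbc
Character counts:
  'a': 3
  'b': 1
  'c': 4
  'd': 1
  'e': 3
Maximum frequency: 4

4


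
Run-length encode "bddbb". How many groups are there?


Input: bddbb
Scanning for consecutive runs:
  Group 1: 'b' x 1 (positions 0-0)
  Group 2: 'd' x 2 (positions 1-2)
  Group 3: 'b' x 2 (positions 3-4)
Total groups: 3

3


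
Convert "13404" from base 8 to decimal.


Input: "13404" in base 8
Positional expansion:
  Digit '1' (value 1) x 8^4 = 4096
  Digit '3' (value 3) x 8^3 = 1536
  Digit '4' (value 4) x 8^2 = 256
  Digit '0' (value 0) x 8^1 = 0
  Digit '4' (value 4) x 8^0 = 4
Sum = 5892

5892


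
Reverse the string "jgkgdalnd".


Input: jgkgdalnd
Reading characters right to left:
  Position 8: 'd'
  Position 7: 'n'
  Position 6: 'l'
  Position 5: 'a'
  Position 4: 'd'
  Position 3: 'g'
  Position 2: 'k'
  Position 1: 'g'
  Position 0: 'j'
Reversed: dnladgkgj

dnladgkgj


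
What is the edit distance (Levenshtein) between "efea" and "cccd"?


Computing edit distance: "efea" -> "cccd"
DP table:
           c    c    c    d
      0    1    2    3    4
  e   1    1    2    3    4
  f   2    2    2    3    4
  e   3    3    3    3    4
  a   4    4    4    4    4
Edit distance = dp[4][4] = 4

4
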